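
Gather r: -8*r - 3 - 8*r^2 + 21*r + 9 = -8*r^2 + 13*r + 6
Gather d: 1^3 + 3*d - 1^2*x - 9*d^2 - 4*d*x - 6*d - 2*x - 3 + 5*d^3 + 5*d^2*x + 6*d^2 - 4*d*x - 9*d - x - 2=5*d^3 + d^2*(5*x - 3) + d*(-8*x - 12) - 4*x - 4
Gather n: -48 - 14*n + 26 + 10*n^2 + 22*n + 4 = 10*n^2 + 8*n - 18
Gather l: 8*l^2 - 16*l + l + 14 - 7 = 8*l^2 - 15*l + 7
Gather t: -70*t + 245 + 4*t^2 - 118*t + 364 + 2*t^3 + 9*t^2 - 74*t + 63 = 2*t^3 + 13*t^2 - 262*t + 672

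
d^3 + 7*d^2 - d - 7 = (d - 1)*(d + 1)*(d + 7)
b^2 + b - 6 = (b - 2)*(b + 3)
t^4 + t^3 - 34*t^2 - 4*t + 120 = (t - 5)*(t - 2)*(t + 2)*(t + 6)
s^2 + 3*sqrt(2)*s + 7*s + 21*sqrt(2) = (s + 7)*(s + 3*sqrt(2))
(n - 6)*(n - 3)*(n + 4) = n^3 - 5*n^2 - 18*n + 72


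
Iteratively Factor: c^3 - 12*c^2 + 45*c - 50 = (c - 5)*(c^2 - 7*c + 10) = (c - 5)*(c - 2)*(c - 5)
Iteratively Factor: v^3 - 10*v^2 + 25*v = (v - 5)*(v^2 - 5*v) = v*(v - 5)*(v - 5)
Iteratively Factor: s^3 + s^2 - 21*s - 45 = (s + 3)*(s^2 - 2*s - 15) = (s - 5)*(s + 3)*(s + 3)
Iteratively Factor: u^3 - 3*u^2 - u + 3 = (u - 1)*(u^2 - 2*u - 3) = (u - 3)*(u - 1)*(u + 1)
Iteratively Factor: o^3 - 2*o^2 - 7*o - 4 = (o + 1)*(o^2 - 3*o - 4) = (o - 4)*(o + 1)*(o + 1)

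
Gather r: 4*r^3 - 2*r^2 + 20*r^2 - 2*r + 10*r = 4*r^3 + 18*r^2 + 8*r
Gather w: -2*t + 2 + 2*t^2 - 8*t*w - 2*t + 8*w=2*t^2 - 4*t + w*(8 - 8*t) + 2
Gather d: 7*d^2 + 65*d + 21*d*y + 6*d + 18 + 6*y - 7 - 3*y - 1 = 7*d^2 + d*(21*y + 71) + 3*y + 10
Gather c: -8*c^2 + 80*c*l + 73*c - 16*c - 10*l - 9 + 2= -8*c^2 + c*(80*l + 57) - 10*l - 7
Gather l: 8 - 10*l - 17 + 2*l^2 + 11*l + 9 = 2*l^2 + l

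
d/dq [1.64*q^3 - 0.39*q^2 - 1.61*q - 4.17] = 4.92*q^2 - 0.78*q - 1.61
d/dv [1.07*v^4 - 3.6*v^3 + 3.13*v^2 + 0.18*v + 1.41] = 4.28*v^3 - 10.8*v^2 + 6.26*v + 0.18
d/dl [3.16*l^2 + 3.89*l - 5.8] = 6.32*l + 3.89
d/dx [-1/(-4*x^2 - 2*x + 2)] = (-4*x - 1)/(2*(2*x^2 + x - 1)^2)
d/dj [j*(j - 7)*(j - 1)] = 3*j^2 - 16*j + 7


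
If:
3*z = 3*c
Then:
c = z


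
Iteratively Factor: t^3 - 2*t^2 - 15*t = (t - 5)*(t^2 + 3*t) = t*(t - 5)*(t + 3)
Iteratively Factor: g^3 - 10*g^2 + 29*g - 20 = (g - 1)*(g^2 - 9*g + 20) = (g - 5)*(g - 1)*(g - 4)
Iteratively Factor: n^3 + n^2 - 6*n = (n + 3)*(n^2 - 2*n) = (n - 2)*(n + 3)*(n)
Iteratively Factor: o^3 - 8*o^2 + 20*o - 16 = (o - 2)*(o^2 - 6*o + 8) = (o - 2)^2*(o - 4)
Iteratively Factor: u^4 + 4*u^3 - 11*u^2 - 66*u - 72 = (u - 4)*(u^3 + 8*u^2 + 21*u + 18) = (u - 4)*(u + 3)*(u^2 + 5*u + 6) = (u - 4)*(u + 2)*(u + 3)*(u + 3)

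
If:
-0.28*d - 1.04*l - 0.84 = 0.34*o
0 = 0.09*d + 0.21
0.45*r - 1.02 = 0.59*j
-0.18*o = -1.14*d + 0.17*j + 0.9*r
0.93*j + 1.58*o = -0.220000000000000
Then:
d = -2.33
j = -3.76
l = -0.86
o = 2.07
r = -2.66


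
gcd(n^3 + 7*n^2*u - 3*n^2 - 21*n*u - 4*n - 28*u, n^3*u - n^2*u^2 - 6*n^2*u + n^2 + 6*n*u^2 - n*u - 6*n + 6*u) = 1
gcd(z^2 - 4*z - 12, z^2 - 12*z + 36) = z - 6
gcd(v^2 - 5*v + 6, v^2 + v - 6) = v - 2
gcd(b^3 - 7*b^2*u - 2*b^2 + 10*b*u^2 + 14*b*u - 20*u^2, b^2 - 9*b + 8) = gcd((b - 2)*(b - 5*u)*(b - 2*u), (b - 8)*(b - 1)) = 1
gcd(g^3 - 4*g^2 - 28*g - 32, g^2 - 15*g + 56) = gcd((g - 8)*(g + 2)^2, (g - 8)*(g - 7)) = g - 8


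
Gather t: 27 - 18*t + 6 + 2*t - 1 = 32 - 16*t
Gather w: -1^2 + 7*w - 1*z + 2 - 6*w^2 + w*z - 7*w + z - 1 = -6*w^2 + w*z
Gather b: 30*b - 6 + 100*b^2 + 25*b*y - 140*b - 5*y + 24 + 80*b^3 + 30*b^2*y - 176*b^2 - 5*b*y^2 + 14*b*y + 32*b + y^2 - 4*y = 80*b^3 + b^2*(30*y - 76) + b*(-5*y^2 + 39*y - 78) + y^2 - 9*y + 18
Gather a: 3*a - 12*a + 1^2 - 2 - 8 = -9*a - 9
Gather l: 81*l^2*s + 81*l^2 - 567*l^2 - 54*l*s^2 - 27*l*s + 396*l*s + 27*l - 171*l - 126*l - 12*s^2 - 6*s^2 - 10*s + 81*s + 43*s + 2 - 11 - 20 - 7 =l^2*(81*s - 486) + l*(-54*s^2 + 369*s - 270) - 18*s^2 + 114*s - 36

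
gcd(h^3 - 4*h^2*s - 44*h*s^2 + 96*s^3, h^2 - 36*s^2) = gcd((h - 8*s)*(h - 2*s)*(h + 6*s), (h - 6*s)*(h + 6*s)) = h + 6*s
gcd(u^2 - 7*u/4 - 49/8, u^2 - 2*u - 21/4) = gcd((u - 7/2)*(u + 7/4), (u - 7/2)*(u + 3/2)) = u - 7/2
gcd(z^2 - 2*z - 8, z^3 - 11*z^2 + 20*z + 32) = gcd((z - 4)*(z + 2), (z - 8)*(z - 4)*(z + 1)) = z - 4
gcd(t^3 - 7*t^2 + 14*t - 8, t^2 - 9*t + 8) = t - 1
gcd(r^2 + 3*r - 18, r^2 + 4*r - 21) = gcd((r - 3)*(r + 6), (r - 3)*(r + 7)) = r - 3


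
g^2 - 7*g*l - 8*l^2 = (g - 8*l)*(g + l)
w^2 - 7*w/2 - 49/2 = (w - 7)*(w + 7/2)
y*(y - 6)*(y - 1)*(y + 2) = y^4 - 5*y^3 - 8*y^2 + 12*y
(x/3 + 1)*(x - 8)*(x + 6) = x^3/3 + x^2/3 - 18*x - 48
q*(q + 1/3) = q^2 + q/3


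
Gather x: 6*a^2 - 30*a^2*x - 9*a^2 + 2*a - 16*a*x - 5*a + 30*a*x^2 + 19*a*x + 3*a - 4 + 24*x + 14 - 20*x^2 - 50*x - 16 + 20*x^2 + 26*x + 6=-3*a^2 + 30*a*x^2 + x*(-30*a^2 + 3*a)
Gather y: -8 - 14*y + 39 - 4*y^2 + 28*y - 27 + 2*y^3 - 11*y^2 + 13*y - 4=2*y^3 - 15*y^2 + 27*y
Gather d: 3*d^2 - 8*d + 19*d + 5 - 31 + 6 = 3*d^2 + 11*d - 20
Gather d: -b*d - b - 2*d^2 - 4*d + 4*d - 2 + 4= -b*d - b - 2*d^2 + 2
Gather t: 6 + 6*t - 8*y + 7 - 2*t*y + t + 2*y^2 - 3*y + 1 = t*(7 - 2*y) + 2*y^2 - 11*y + 14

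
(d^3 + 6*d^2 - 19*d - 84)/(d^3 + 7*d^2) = (d^2 - d - 12)/d^2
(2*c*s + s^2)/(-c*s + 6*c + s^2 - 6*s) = s*(2*c + s)/(-c*s + 6*c + s^2 - 6*s)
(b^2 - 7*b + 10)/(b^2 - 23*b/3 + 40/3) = 3*(b - 2)/(3*b - 8)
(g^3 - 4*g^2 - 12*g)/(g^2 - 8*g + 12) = g*(g + 2)/(g - 2)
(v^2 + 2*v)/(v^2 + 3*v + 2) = v/(v + 1)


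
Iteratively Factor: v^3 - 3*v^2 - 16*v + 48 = (v - 4)*(v^2 + v - 12) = (v - 4)*(v - 3)*(v + 4)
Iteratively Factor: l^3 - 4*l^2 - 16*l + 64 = (l - 4)*(l^2 - 16) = (l - 4)*(l + 4)*(l - 4)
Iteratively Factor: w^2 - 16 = (w + 4)*(w - 4)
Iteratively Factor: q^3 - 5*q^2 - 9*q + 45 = (q + 3)*(q^2 - 8*q + 15) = (q - 3)*(q + 3)*(q - 5)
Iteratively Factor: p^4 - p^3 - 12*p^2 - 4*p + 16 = (p + 2)*(p^3 - 3*p^2 - 6*p + 8) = (p - 1)*(p + 2)*(p^2 - 2*p - 8) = (p - 1)*(p + 2)^2*(p - 4)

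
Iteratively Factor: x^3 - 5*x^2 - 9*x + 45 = (x + 3)*(x^2 - 8*x + 15) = (x - 3)*(x + 3)*(x - 5)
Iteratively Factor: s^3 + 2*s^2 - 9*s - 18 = (s - 3)*(s^2 + 5*s + 6) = (s - 3)*(s + 2)*(s + 3)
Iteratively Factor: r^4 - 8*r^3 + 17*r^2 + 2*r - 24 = (r - 3)*(r^3 - 5*r^2 + 2*r + 8) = (r - 3)*(r + 1)*(r^2 - 6*r + 8) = (r - 4)*(r - 3)*(r + 1)*(r - 2)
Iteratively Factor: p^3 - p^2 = (p)*(p^2 - p) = p*(p - 1)*(p)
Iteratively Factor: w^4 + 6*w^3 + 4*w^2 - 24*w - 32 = (w - 2)*(w^3 + 8*w^2 + 20*w + 16) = (w - 2)*(w + 2)*(w^2 + 6*w + 8) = (w - 2)*(w + 2)^2*(w + 4)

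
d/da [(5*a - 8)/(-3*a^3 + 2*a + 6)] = (-15*a^3 + 10*a + (5*a - 8)*(9*a^2 - 2) + 30)/(-3*a^3 + 2*a + 6)^2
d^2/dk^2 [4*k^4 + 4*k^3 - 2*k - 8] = 24*k*(2*k + 1)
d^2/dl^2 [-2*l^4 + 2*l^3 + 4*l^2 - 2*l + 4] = -24*l^2 + 12*l + 8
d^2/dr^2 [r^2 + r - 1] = 2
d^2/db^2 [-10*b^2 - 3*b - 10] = -20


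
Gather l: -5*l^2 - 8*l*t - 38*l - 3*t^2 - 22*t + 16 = -5*l^2 + l*(-8*t - 38) - 3*t^2 - 22*t + 16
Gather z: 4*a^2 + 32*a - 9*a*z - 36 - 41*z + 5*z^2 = 4*a^2 + 32*a + 5*z^2 + z*(-9*a - 41) - 36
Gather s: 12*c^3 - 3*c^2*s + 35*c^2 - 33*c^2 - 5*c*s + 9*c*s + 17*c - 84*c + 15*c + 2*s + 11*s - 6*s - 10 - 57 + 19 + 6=12*c^3 + 2*c^2 - 52*c + s*(-3*c^2 + 4*c + 7) - 42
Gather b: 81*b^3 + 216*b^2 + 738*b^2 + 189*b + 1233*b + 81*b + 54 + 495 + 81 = 81*b^3 + 954*b^2 + 1503*b + 630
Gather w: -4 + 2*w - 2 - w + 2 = w - 4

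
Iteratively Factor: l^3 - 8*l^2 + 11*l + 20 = (l - 4)*(l^2 - 4*l - 5) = (l - 5)*(l - 4)*(l + 1)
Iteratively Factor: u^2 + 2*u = (u + 2)*(u)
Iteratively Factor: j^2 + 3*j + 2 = (j + 1)*(j + 2)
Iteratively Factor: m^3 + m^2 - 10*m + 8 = (m - 1)*(m^2 + 2*m - 8) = (m - 1)*(m + 4)*(m - 2)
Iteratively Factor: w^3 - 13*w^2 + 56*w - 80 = (w - 5)*(w^2 - 8*w + 16) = (w - 5)*(w - 4)*(w - 4)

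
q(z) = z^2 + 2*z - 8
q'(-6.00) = -10.00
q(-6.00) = 16.00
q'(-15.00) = -28.00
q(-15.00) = 187.00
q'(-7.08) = -12.16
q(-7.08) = 27.97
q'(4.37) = 10.74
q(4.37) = 19.84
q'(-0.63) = 0.74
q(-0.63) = -8.86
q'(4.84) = 11.68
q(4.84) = 25.11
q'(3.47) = 8.94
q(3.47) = 10.98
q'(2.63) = 7.26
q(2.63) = 4.18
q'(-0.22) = 1.56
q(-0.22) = -8.39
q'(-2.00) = -2.00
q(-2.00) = -8.00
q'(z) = 2*z + 2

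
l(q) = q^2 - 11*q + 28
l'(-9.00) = -29.00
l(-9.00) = 208.00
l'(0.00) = -11.00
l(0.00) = 28.00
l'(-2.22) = -15.44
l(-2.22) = 57.35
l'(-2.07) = -15.14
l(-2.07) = 55.05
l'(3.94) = -3.12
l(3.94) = 0.18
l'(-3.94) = -18.88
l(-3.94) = 86.86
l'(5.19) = -0.62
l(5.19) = -2.15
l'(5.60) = 0.20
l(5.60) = -2.24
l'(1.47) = -8.06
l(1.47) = 13.99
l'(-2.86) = -16.72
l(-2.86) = 67.64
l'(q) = 2*q - 11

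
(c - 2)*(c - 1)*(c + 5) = c^3 + 2*c^2 - 13*c + 10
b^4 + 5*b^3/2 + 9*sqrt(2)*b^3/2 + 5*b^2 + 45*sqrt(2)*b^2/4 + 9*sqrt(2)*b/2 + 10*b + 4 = (b + 1/2)*(b + 2)*(b + sqrt(2)/2)*(b + 4*sqrt(2))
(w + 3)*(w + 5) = w^2 + 8*w + 15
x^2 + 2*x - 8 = (x - 2)*(x + 4)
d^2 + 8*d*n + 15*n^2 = (d + 3*n)*(d + 5*n)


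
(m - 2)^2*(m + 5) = m^3 + m^2 - 16*m + 20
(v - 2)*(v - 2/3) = v^2 - 8*v/3 + 4/3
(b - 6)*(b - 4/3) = b^2 - 22*b/3 + 8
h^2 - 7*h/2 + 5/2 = (h - 5/2)*(h - 1)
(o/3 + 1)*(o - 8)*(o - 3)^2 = o^4/3 - 11*o^3/3 + 5*o^2 + 33*o - 72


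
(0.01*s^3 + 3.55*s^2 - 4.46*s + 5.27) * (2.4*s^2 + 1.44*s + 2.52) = 0.024*s^5 + 8.5344*s^4 - 5.5668*s^3 + 15.1716*s^2 - 3.6504*s + 13.2804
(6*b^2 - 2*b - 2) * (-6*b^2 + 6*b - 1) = -36*b^4 + 48*b^3 - 6*b^2 - 10*b + 2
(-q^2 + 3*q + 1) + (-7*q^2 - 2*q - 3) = -8*q^2 + q - 2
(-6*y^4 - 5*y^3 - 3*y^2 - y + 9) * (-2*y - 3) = 12*y^5 + 28*y^4 + 21*y^3 + 11*y^2 - 15*y - 27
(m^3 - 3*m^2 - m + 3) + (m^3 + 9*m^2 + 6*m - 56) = 2*m^3 + 6*m^2 + 5*m - 53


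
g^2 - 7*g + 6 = (g - 6)*(g - 1)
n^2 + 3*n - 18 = (n - 3)*(n + 6)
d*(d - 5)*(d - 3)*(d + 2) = d^4 - 6*d^3 - d^2 + 30*d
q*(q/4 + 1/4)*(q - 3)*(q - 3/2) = q^4/4 - 7*q^3/8 + 9*q/8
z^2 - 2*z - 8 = (z - 4)*(z + 2)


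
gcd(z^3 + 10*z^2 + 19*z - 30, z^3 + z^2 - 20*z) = z + 5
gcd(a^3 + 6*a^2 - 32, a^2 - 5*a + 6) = a - 2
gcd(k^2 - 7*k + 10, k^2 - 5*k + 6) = k - 2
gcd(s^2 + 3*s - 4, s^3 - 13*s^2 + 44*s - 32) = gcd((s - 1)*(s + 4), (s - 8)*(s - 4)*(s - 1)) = s - 1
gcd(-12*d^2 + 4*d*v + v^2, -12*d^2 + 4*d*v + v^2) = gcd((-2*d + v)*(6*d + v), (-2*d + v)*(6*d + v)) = -12*d^2 + 4*d*v + v^2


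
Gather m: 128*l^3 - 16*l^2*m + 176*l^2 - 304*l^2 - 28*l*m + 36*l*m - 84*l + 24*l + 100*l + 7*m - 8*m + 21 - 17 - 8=128*l^3 - 128*l^2 + 40*l + m*(-16*l^2 + 8*l - 1) - 4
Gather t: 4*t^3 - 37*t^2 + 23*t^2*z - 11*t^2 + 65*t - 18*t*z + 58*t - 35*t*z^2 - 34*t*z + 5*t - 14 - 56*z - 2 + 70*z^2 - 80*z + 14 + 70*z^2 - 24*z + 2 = 4*t^3 + t^2*(23*z - 48) + t*(-35*z^2 - 52*z + 128) + 140*z^2 - 160*z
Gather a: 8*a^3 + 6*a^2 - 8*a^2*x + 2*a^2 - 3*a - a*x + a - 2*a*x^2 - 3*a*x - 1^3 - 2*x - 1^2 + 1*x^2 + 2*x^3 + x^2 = 8*a^3 + a^2*(8 - 8*x) + a*(-2*x^2 - 4*x - 2) + 2*x^3 + 2*x^2 - 2*x - 2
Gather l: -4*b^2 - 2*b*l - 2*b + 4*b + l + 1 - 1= -4*b^2 + 2*b + l*(1 - 2*b)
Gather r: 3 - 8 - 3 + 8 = 0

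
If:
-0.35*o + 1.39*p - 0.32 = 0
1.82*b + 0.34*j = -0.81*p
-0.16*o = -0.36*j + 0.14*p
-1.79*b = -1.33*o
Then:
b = -0.09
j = 0.02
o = -0.12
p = 0.20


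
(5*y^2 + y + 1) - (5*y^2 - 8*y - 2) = 9*y + 3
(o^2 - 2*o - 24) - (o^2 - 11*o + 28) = 9*o - 52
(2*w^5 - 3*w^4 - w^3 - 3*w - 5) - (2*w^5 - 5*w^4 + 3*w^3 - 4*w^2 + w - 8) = 2*w^4 - 4*w^3 + 4*w^2 - 4*w + 3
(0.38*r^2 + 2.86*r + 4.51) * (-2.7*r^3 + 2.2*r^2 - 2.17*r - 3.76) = -1.026*r^5 - 6.886*r^4 - 6.7096*r^3 + 2.287*r^2 - 20.5403*r - 16.9576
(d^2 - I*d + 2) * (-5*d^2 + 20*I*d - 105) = -5*d^4 + 25*I*d^3 - 95*d^2 + 145*I*d - 210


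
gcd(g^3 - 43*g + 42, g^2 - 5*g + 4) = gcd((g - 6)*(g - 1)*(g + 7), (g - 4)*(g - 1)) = g - 1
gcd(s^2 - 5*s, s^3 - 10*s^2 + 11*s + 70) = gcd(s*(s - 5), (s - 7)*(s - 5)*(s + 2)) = s - 5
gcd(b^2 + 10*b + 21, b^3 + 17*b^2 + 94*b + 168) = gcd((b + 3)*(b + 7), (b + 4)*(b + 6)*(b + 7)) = b + 7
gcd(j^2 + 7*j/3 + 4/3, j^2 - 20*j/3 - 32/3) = j + 4/3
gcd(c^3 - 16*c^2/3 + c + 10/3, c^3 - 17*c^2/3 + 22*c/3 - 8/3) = c - 1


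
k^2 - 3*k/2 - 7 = (k - 7/2)*(k + 2)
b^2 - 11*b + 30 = (b - 6)*(b - 5)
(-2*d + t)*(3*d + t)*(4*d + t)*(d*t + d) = -24*d^4*t - 24*d^4 - 2*d^3*t^2 - 2*d^3*t + 5*d^2*t^3 + 5*d^2*t^2 + d*t^4 + d*t^3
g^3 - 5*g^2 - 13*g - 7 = (g - 7)*(g + 1)^2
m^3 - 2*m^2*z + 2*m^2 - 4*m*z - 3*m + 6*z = (m - 1)*(m + 3)*(m - 2*z)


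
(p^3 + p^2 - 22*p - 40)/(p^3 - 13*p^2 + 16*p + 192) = (p^3 + p^2 - 22*p - 40)/(p^3 - 13*p^2 + 16*p + 192)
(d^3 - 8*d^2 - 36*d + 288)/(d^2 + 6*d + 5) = (d^3 - 8*d^2 - 36*d + 288)/(d^2 + 6*d + 5)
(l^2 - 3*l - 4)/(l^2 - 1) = (l - 4)/(l - 1)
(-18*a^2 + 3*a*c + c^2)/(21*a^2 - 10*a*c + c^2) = (-6*a - c)/(7*a - c)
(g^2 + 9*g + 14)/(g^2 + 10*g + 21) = (g + 2)/(g + 3)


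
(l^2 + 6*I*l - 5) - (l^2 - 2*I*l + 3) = 8*I*l - 8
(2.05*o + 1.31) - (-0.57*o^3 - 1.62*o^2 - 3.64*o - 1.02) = 0.57*o^3 + 1.62*o^2 + 5.69*o + 2.33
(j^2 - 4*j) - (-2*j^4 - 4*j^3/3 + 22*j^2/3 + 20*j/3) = 2*j^4 + 4*j^3/3 - 19*j^2/3 - 32*j/3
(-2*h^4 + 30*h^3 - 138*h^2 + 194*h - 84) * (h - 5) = -2*h^5 + 40*h^4 - 288*h^3 + 884*h^2 - 1054*h + 420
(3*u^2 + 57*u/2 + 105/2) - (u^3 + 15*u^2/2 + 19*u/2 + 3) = -u^3 - 9*u^2/2 + 19*u + 99/2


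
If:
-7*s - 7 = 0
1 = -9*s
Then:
No Solution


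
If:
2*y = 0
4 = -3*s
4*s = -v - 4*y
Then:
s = -4/3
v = 16/3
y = 0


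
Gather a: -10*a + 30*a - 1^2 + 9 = 20*a + 8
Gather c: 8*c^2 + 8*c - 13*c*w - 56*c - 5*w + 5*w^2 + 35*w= 8*c^2 + c*(-13*w - 48) + 5*w^2 + 30*w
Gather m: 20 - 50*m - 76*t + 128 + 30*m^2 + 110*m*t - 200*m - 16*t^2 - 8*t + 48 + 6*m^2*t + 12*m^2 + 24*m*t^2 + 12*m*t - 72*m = m^2*(6*t + 42) + m*(24*t^2 + 122*t - 322) - 16*t^2 - 84*t + 196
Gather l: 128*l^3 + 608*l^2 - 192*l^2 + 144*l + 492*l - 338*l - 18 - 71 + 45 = 128*l^3 + 416*l^2 + 298*l - 44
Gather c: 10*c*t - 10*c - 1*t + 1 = c*(10*t - 10) - t + 1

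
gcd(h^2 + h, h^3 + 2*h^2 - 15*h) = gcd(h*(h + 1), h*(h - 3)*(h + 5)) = h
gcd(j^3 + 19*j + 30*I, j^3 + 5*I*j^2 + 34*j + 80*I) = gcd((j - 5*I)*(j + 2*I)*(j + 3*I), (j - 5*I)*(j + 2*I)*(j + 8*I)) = j^2 - 3*I*j + 10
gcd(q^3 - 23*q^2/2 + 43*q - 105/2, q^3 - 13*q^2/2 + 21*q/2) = q^2 - 13*q/2 + 21/2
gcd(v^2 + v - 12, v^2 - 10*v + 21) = v - 3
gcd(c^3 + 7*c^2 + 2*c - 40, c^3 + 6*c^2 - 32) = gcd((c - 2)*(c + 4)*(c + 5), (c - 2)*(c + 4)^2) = c^2 + 2*c - 8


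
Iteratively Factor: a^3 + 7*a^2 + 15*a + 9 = (a + 1)*(a^2 + 6*a + 9) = (a + 1)*(a + 3)*(a + 3)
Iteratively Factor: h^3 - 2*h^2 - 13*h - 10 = (h + 1)*(h^2 - 3*h - 10) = (h + 1)*(h + 2)*(h - 5)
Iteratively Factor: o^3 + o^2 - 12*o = (o - 3)*(o^2 + 4*o) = o*(o - 3)*(o + 4)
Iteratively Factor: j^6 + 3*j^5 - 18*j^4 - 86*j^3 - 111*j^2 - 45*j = (j + 3)*(j^5 - 18*j^3 - 32*j^2 - 15*j) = (j - 5)*(j + 3)*(j^4 + 5*j^3 + 7*j^2 + 3*j) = (j - 5)*(j + 1)*(j + 3)*(j^3 + 4*j^2 + 3*j) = j*(j - 5)*(j + 1)*(j + 3)*(j^2 + 4*j + 3) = j*(j - 5)*(j + 1)^2*(j + 3)*(j + 3)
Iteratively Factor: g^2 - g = (g)*(g - 1)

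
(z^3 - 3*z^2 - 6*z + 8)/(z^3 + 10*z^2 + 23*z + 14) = (z^2 - 5*z + 4)/(z^2 + 8*z + 7)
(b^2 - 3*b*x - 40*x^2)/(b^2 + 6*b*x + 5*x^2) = (b - 8*x)/(b + x)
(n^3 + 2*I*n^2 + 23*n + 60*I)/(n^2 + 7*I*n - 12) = n - 5*I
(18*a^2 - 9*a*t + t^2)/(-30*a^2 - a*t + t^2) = (-3*a + t)/(5*a + t)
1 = 1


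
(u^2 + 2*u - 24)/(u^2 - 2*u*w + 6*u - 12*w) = (u - 4)/(u - 2*w)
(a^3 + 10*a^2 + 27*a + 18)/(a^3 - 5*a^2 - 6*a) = (a^2 + 9*a + 18)/(a*(a - 6))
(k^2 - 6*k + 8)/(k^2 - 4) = (k - 4)/(k + 2)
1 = 1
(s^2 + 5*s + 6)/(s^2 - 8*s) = (s^2 + 5*s + 6)/(s*(s - 8))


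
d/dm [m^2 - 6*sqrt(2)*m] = 2*m - 6*sqrt(2)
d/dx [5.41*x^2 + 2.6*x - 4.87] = 10.82*x + 2.6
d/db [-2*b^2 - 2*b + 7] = -4*b - 2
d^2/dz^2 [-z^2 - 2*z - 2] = -2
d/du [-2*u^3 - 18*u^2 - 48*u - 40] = -6*u^2 - 36*u - 48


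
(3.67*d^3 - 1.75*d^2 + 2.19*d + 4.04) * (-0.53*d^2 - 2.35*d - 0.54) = -1.9451*d^5 - 7.697*d^4 + 0.97*d^3 - 6.3427*d^2 - 10.6766*d - 2.1816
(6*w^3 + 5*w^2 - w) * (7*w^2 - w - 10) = 42*w^5 + 29*w^4 - 72*w^3 - 49*w^2 + 10*w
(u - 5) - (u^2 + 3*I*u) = -u^2 + u - 3*I*u - 5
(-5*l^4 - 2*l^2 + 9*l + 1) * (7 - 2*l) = 10*l^5 - 35*l^4 + 4*l^3 - 32*l^2 + 61*l + 7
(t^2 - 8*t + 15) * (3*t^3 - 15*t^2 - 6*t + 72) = 3*t^5 - 39*t^4 + 159*t^3 - 105*t^2 - 666*t + 1080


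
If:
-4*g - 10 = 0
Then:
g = -5/2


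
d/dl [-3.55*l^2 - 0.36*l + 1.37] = -7.1*l - 0.36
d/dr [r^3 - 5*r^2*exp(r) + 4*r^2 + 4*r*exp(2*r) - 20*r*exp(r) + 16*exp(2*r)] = -5*r^2*exp(r) + 3*r^2 + 8*r*exp(2*r) - 30*r*exp(r) + 8*r + 36*exp(2*r) - 20*exp(r)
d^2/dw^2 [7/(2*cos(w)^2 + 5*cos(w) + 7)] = 7*(-16*sin(w)^4 - 23*sin(w)^2 + 145*cos(w)/2 - 15*cos(3*w)/2 + 61)/(-2*sin(w)^2 + 5*cos(w) + 9)^3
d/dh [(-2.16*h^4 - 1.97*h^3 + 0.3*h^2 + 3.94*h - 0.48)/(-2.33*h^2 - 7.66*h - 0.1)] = (10.0656*h^5 + 54.2269*h^4 + 31.0444*h^3 + 7.4732*h^2 - 2.2968*h - 4.0708)/(5.4289*h^4 + 35.6956*h^3 + 59.1416*h^2 + 1.532*h + 0.01)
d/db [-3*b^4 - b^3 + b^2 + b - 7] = -12*b^3 - 3*b^2 + 2*b + 1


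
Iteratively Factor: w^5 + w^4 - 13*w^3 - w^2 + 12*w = (w - 1)*(w^4 + 2*w^3 - 11*w^2 - 12*w) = (w - 1)*(w + 4)*(w^3 - 2*w^2 - 3*w) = (w - 3)*(w - 1)*(w + 4)*(w^2 + w) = w*(w - 3)*(w - 1)*(w + 4)*(w + 1)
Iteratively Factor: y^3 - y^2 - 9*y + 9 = (y + 3)*(y^2 - 4*y + 3) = (y - 1)*(y + 3)*(y - 3)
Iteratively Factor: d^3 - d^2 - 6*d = (d - 3)*(d^2 + 2*d) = d*(d - 3)*(d + 2)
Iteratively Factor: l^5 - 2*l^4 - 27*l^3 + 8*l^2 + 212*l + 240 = (l + 2)*(l^4 - 4*l^3 - 19*l^2 + 46*l + 120) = (l - 4)*(l + 2)*(l^3 - 19*l - 30) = (l - 4)*(l + 2)^2*(l^2 - 2*l - 15) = (l - 4)*(l + 2)^2*(l + 3)*(l - 5)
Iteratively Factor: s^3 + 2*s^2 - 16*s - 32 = (s + 2)*(s^2 - 16) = (s - 4)*(s + 2)*(s + 4)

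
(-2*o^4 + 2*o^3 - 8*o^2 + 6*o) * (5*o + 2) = -10*o^5 + 6*o^4 - 36*o^3 + 14*o^2 + 12*o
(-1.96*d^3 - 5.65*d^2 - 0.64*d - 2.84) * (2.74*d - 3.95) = -5.3704*d^4 - 7.739*d^3 + 20.5639*d^2 - 5.2536*d + 11.218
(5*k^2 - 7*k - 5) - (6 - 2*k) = 5*k^2 - 5*k - 11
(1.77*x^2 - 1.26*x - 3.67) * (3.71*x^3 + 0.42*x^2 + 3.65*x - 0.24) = 6.5667*x^5 - 3.9312*x^4 - 7.6844*x^3 - 6.5652*x^2 - 13.0931*x + 0.8808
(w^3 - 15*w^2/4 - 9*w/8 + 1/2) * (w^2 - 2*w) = w^5 - 23*w^4/4 + 51*w^3/8 + 11*w^2/4 - w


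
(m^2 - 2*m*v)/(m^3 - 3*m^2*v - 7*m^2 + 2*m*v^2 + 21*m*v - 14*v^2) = m/(m^2 - m*v - 7*m + 7*v)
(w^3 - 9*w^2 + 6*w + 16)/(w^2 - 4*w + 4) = (w^2 - 7*w - 8)/(w - 2)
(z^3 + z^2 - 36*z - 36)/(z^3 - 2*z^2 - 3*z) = (z^2 - 36)/(z*(z - 3))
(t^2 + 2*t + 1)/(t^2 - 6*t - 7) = (t + 1)/(t - 7)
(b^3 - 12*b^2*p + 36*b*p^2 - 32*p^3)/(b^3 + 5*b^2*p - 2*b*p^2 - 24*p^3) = (b^2 - 10*b*p + 16*p^2)/(b^2 + 7*b*p + 12*p^2)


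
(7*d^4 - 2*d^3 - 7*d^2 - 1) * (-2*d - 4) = -14*d^5 - 24*d^4 + 22*d^3 + 28*d^2 + 2*d + 4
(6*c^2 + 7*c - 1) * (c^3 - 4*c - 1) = 6*c^5 + 7*c^4 - 25*c^3 - 34*c^2 - 3*c + 1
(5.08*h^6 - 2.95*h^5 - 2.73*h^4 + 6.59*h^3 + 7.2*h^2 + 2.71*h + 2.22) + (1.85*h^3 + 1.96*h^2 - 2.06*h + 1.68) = 5.08*h^6 - 2.95*h^5 - 2.73*h^4 + 8.44*h^3 + 9.16*h^2 + 0.65*h + 3.9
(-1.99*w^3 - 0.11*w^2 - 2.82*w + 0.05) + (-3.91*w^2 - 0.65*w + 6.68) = -1.99*w^3 - 4.02*w^2 - 3.47*w + 6.73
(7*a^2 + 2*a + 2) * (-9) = -63*a^2 - 18*a - 18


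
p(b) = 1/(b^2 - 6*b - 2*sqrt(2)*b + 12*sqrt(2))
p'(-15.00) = 0.00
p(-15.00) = 0.00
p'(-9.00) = 0.00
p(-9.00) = 0.01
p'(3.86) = 0.23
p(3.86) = -0.45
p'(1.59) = 0.19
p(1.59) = 0.18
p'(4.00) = 0.15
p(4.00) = -0.43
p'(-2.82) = 0.01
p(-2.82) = 0.02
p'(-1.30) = 0.01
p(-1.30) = 0.03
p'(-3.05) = 0.01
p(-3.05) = 0.02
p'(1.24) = 0.11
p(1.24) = 0.13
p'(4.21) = 0.07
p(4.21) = -0.40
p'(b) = (-2*b + 2*sqrt(2) + 6)/(b^2 - 6*b - 2*sqrt(2)*b + 12*sqrt(2))^2 = 2*(-b + sqrt(2) + 3)/(b^2 - 6*b - 2*sqrt(2)*b + 12*sqrt(2))^2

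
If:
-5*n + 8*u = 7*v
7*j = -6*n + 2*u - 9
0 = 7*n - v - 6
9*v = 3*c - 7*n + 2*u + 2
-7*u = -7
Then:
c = 184/81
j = -113/63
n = 25/27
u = 1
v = 13/27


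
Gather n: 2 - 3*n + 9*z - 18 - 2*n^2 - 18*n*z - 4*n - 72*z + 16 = -2*n^2 + n*(-18*z - 7) - 63*z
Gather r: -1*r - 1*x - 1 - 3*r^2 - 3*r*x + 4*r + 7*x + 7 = -3*r^2 + r*(3 - 3*x) + 6*x + 6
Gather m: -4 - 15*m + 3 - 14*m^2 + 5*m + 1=-14*m^2 - 10*m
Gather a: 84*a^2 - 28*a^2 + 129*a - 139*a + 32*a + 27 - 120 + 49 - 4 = 56*a^2 + 22*a - 48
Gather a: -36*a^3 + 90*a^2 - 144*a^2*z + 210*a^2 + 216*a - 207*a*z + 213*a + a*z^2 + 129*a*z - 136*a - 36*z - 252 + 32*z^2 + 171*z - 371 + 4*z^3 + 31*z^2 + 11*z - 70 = -36*a^3 + a^2*(300 - 144*z) + a*(z^2 - 78*z + 293) + 4*z^3 + 63*z^2 + 146*z - 693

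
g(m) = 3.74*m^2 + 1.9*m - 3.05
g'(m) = 7.48*m + 1.9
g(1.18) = 4.40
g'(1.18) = 10.73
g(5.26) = 110.42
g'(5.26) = 41.24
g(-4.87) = 76.40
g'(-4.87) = -34.53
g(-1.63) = 3.79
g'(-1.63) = -10.29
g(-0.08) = -3.18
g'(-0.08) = 1.30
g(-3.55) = 37.34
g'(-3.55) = -24.65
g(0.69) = 0.04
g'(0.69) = 7.06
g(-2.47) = 15.07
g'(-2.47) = -16.58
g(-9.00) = 282.79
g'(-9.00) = -65.42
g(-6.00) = 120.19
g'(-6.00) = -42.98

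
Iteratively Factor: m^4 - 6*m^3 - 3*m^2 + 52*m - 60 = (m - 5)*(m^3 - m^2 - 8*m + 12) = (m - 5)*(m - 2)*(m^2 + m - 6) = (m - 5)*(m - 2)^2*(m + 3)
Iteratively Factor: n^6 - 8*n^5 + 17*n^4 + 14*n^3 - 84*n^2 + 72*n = (n - 3)*(n^5 - 5*n^4 + 2*n^3 + 20*n^2 - 24*n) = (n - 3)*(n - 2)*(n^4 - 3*n^3 - 4*n^2 + 12*n) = n*(n - 3)*(n - 2)*(n^3 - 3*n^2 - 4*n + 12) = n*(n - 3)*(n - 2)*(n + 2)*(n^2 - 5*n + 6) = n*(n - 3)^2*(n - 2)*(n + 2)*(n - 2)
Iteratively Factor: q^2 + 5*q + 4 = (q + 4)*(q + 1)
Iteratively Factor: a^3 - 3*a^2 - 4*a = (a - 4)*(a^2 + a) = (a - 4)*(a + 1)*(a)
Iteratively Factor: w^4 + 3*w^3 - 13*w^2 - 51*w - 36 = (w + 1)*(w^3 + 2*w^2 - 15*w - 36) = (w + 1)*(w + 3)*(w^2 - w - 12) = (w - 4)*(w + 1)*(w + 3)*(w + 3)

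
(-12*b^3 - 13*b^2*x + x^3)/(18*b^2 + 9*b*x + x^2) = (-4*b^2 - 3*b*x + x^2)/(6*b + x)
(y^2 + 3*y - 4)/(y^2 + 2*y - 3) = (y + 4)/(y + 3)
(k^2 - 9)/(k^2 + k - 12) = (k + 3)/(k + 4)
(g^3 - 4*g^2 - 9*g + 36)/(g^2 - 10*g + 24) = (g^2 - 9)/(g - 6)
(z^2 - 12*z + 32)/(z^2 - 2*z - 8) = (z - 8)/(z + 2)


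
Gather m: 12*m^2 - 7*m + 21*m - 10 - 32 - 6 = 12*m^2 + 14*m - 48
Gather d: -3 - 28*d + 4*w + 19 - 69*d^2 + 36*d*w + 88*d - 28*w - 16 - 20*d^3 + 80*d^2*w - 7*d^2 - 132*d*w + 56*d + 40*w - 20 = -20*d^3 + d^2*(80*w - 76) + d*(116 - 96*w) + 16*w - 20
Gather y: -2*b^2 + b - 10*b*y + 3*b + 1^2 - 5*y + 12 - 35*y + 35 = -2*b^2 + 4*b + y*(-10*b - 40) + 48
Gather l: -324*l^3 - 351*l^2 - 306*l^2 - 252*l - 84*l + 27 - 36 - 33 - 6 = -324*l^3 - 657*l^2 - 336*l - 48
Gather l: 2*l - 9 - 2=2*l - 11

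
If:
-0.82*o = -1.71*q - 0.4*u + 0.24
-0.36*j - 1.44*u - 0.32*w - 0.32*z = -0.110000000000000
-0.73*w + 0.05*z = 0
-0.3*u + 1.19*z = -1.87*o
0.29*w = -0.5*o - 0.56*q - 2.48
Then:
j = 242.816603793181*z - 1328.95910732016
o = 53.3127538586515 - 10.4130899257759*z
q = 9.26193205212379*z - 52.0292445166531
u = 332.316165718928 - 60.9415938706698*z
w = 0.0684931506849315*z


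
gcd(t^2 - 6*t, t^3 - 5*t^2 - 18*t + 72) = t - 6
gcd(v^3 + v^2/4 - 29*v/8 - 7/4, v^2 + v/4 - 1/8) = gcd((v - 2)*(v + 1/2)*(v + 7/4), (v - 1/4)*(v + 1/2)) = v + 1/2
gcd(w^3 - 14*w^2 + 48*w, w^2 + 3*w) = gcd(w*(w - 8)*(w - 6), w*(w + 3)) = w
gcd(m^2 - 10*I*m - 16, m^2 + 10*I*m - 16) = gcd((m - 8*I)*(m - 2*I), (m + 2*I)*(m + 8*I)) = 1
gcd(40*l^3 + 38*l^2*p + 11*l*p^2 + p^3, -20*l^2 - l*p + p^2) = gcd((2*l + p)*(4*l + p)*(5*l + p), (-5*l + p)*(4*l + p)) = 4*l + p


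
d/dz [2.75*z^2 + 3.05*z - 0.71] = 5.5*z + 3.05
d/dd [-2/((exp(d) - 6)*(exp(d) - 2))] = 4*(exp(d) - 4)*exp(d)/((exp(d) - 6)^2*(exp(d) - 2)^2)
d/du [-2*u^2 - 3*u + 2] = -4*u - 3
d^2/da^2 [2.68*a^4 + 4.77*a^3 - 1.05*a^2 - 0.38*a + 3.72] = 32.16*a^2 + 28.62*a - 2.1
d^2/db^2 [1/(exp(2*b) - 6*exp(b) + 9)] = (4*exp(b) + 6)*exp(b)/(exp(4*b) - 12*exp(3*b) + 54*exp(2*b) - 108*exp(b) + 81)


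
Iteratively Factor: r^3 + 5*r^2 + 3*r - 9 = (r + 3)*(r^2 + 2*r - 3) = (r + 3)^2*(r - 1)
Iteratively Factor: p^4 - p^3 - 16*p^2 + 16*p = (p)*(p^3 - p^2 - 16*p + 16) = p*(p + 4)*(p^2 - 5*p + 4) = p*(p - 1)*(p + 4)*(p - 4)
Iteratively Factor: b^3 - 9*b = (b + 3)*(b^2 - 3*b) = b*(b + 3)*(b - 3)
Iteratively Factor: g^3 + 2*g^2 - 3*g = (g)*(g^2 + 2*g - 3) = g*(g - 1)*(g + 3)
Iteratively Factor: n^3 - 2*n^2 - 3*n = (n - 3)*(n^2 + n) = (n - 3)*(n + 1)*(n)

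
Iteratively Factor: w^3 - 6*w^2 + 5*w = (w - 1)*(w^2 - 5*w) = (w - 5)*(w - 1)*(w)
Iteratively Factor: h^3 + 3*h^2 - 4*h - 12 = (h + 3)*(h^2 - 4) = (h - 2)*(h + 3)*(h + 2)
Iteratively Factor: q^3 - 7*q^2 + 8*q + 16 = (q - 4)*(q^2 - 3*q - 4) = (q - 4)^2*(q + 1)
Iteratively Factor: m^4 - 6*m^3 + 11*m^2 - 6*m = (m)*(m^3 - 6*m^2 + 11*m - 6) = m*(m - 2)*(m^2 - 4*m + 3) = m*(m - 3)*(m - 2)*(m - 1)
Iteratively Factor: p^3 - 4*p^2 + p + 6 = (p + 1)*(p^2 - 5*p + 6) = (p - 3)*(p + 1)*(p - 2)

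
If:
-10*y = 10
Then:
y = -1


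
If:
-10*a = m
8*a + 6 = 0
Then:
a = -3/4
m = 15/2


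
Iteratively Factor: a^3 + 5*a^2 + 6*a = (a + 2)*(a^2 + 3*a) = (a + 2)*(a + 3)*(a)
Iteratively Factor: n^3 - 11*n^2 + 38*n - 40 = (n - 4)*(n^2 - 7*n + 10) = (n - 5)*(n - 4)*(n - 2)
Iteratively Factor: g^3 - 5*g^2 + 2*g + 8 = (g + 1)*(g^2 - 6*g + 8) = (g - 2)*(g + 1)*(g - 4)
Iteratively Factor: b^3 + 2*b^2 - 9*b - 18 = (b + 2)*(b^2 - 9) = (b + 2)*(b + 3)*(b - 3)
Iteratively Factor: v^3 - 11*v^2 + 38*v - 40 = (v - 2)*(v^2 - 9*v + 20) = (v - 5)*(v - 2)*(v - 4)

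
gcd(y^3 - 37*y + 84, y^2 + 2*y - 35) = y + 7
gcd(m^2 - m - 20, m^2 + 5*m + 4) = m + 4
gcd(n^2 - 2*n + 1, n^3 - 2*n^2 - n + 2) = n - 1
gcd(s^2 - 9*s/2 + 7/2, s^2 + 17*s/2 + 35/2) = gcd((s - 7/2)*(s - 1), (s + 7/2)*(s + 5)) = 1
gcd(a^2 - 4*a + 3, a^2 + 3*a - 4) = a - 1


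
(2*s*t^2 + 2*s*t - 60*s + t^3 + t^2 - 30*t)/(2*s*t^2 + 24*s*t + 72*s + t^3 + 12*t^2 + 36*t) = (t - 5)/(t + 6)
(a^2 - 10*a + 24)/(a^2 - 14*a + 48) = (a - 4)/(a - 8)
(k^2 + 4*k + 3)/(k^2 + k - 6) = (k + 1)/(k - 2)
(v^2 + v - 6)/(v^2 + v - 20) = (v^2 + v - 6)/(v^2 + v - 20)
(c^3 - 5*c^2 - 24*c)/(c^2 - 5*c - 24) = c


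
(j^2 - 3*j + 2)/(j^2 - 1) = (j - 2)/(j + 1)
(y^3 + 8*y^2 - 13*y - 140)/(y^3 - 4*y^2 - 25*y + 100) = (y + 7)/(y - 5)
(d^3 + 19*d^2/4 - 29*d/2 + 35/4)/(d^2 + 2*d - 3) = (4*d^2 + 23*d - 35)/(4*(d + 3))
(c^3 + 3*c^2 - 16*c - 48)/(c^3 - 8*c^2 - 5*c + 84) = (c + 4)/(c - 7)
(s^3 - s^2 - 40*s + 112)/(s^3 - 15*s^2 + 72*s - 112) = (s + 7)/(s - 7)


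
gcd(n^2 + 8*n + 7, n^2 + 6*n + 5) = n + 1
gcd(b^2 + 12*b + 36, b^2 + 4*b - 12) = b + 6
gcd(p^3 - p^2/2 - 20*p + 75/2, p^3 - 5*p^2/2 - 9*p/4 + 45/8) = p - 5/2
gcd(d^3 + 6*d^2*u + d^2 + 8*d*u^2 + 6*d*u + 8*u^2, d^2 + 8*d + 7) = d + 1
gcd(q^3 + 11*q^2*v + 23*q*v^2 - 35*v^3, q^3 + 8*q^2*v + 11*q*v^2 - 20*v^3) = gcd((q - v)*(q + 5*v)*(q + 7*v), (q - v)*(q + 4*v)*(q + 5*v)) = q^2 + 4*q*v - 5*v^2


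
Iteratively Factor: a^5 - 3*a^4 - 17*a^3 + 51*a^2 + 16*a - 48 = (a - 4)*(a^4 + a^3 - 13*a^2 - a + 12) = (a - 4)*(a + 4)*(a^3 - 3*a^2 - a + 3) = (a - 4)*(a - 3)*(a + 4)*(a^2 - 1) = (a - 4)*(a - 3)*(a + 1)*(a + 4)*(a - 1)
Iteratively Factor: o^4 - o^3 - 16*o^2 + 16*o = (o)*(o^3 - o^2 - 16*o + 16) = o*(o - 4)*(o^2 + 3*o - 4) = o*(o - 4)*(o - 1)*(o + 4)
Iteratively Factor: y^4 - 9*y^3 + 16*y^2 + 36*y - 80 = (y + 2)*(y^3 - 11*y^2 + 38*y - 40) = (y - 2)*(y + 2)*(y^2 - 9*y + 20) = (y - 4)*(y - 2)*(y + 2)*(y - 5)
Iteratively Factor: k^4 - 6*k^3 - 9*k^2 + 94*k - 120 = (k - 3)*(k^3 - 3*k^2 - 18*k + 40) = (k - 5)*(k - 3)*(k^2 + 2*k - 8) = (k - 5)*(k - 3)*(k - 2)*(k + 4)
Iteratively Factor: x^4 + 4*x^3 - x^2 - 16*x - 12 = (x + 2)*(x^3 + 2*x^2 - 5*x - 6) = (x + 2)*(x + 3)*(x^2 - x - 2) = (x - 2)*(x + 2)*(x + 3)*(x + 1)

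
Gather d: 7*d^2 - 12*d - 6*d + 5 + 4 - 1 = 7*d^2 - 18*d + 8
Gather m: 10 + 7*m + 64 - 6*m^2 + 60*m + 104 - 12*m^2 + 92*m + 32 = -18*m^2 + 159*m + 210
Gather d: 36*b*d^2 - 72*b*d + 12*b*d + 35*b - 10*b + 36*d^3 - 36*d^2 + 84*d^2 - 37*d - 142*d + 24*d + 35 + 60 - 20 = 25*b + 36*d^3 + d^2*(36*b + 48) + d*(-60*b - 155) + 75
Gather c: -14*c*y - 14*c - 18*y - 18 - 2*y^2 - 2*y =c*(-14*y - 14) - 2*y^2 - 20*y - 18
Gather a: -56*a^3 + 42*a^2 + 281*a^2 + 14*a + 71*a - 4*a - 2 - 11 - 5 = -56*a^3 + 323*a^2 + 81*a - 18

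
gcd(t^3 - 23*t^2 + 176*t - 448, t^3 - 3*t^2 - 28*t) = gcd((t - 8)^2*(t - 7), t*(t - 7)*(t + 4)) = t - 7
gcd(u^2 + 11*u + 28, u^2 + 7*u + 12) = u + 4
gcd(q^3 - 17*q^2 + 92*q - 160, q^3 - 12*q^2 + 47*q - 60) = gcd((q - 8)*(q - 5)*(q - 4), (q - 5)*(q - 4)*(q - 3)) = q^2 - 9*q + 20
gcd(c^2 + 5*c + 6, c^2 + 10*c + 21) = c + 3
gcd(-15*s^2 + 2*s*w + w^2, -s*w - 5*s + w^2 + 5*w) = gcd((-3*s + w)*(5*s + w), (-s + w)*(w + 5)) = 1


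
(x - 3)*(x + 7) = x^2 + 4*x - 21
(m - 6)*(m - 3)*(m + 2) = m^3 - 7*m^2 + 36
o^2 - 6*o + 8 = (o - 4)*(o - 2)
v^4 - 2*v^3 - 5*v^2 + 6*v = v*(v - 3)*(v - 1)*(v + 2)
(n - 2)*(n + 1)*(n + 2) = n^3 + n^2 - 4*n - 4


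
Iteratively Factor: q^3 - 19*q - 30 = (q - 5)*(q^2 + 5*q + 6) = (q - 5)*(q + 3)*(q + 2)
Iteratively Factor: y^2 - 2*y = (y)*(y - 2)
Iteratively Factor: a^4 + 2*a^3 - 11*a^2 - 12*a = (a + 4)*(a^3 - 2*a^2 - 3*a) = (a + 1)*(a + 4)*(a^2 - 3*a) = a*(a + 1)*(a + 4)*(a - 3)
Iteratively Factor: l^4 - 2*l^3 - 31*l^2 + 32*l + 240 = (l - 4)*(l^3 + 2*l^2 - 23*l - 60) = (l - 5)*(l - 4)*(l^2 + 7*l + 12) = (l - 5)*(l - 4)*(l + 4)*(l + 3)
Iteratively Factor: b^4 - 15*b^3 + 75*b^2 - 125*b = (b - 5)*(b^3 - 10*b^2 + 25*b) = (b - 5)^2*(b^2 - 5*b) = b*(b - 5)^2*(b - 5)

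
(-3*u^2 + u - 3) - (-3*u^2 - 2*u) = 3*u - 3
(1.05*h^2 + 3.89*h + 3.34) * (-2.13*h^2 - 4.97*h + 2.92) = -2.2365*h^4 - 13.5042*h^3 - 23.3815*h^2 - 5.241*h + 9.7528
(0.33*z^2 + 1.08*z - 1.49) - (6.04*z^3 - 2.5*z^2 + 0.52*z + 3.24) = -6.04*z^3 + 2.83*z^2 + 0.56*z - 4.73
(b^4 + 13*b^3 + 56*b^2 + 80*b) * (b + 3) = b^5 + 16*b^4 + 95*b^3 + 248*b^2 + 240*b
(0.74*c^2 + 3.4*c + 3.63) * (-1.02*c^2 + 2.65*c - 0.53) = -0.7548*c^4 - 1.507*c^3 + 4.9152*c^2 + 7.8175*c - 1.9239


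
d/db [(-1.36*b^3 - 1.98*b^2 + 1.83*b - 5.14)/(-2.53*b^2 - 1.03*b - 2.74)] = (3.4408*b^4 + 2.8016*b^3 + 17.8485*b^2 - 15.158*b - 10.3084)/(6.4009*b^4 + 5.2118*b^3 + 14.9253*b^2 + 5.6444*b + 7.5076)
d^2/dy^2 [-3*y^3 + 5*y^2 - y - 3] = 10 - 18*y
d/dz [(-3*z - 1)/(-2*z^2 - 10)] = (-3*z^2 - 2*z + 15)/(2*(z^4 + 10*z^2 + 25))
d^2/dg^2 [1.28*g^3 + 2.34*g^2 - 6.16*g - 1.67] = 7.68*g + 4.68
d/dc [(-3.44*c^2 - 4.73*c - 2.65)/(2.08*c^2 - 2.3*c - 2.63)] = (17.7504*c^2 + 29.1184*c + 6.3449)/(4.3264*c^4 - 9.568*c^3 - 5.6508*c^2 + 12.098*c + 6.9169)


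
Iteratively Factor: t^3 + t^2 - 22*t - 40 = (t + 4)*(t^2 - 3*t - 10) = (t + 2)*(t + 4)*(t - 5)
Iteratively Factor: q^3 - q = (q + 1)*(q^2 - q) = (q - 1)*(q + 1)*(q)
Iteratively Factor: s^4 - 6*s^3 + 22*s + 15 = (s - 3)*(s^3 - 3*s^2 - 9*s - 5) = (s - 3)*(s + 1)*(s^2 - 4*s - 5) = (s - 3)*(s + 1)^2*(s - 5)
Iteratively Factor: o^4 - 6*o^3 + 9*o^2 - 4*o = (o - 1)*(o^3 - 5*o^2 + 4*o) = (o - 1)^2*(o^2 - 4*o) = o*(o - 1)^2*(o - 4)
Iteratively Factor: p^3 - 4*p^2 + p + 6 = (p + 1)*(p^2 - 5*p + 6) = (p - 2)*(p + 1)*(p - 3)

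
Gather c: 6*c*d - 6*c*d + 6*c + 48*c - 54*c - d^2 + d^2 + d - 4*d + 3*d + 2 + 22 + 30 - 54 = 0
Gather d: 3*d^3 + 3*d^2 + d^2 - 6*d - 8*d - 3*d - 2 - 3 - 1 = 3*d^3 + 4*d^2 - 17*d - 6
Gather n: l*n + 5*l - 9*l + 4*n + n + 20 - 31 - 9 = -4*l + n*(l + 5) - 20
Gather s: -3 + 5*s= 5*s - 3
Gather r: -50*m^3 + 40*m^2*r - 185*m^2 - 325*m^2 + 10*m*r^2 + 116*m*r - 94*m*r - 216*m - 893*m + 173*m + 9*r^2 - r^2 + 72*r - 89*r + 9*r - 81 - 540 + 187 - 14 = -50*m^3 - 510*m^2 - 936*m + r^2*(10*m + 8) + r*(40*m^2 + 22*m - 8) - 448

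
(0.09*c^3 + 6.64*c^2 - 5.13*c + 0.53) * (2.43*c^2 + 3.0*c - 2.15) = 0.2187*c^5 + 16.4052*c^4 + 7.2606*c^3 - 28.3781*c^2 + 12.6195*c - 1.1395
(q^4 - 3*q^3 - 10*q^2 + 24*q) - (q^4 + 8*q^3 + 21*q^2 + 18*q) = -11*q^3 - 31*q^2 + 6*q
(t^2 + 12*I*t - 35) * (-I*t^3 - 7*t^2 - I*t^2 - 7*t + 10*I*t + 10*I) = -I*t^5 + 5*t^4 - I*t^4 + 5*t^3 - 39*I*t^3 + 125*t^2 - 39*I*t^2 + 125*t - 350*I*t - 350*I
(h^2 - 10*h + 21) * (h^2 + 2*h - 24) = h^4 - 8*h^3 - 23*h^2 + 282*h - 504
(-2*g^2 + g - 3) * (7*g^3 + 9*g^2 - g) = -14*g^5 - 11*g^4 - 10*g^3 - 28*g^2 + 3*g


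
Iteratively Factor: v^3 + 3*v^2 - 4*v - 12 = (v + 2)*(v^2 + v - 6) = (v + 2)*(v + 3)*(v - 2)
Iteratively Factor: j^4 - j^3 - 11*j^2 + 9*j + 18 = (j - 2)*(j^3 + j^2 - 9*j - 9) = (j - 2)*(j + 3)*(j^2 - 2*j - 3) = (j - 2)*(j + 1)*(j + 3)*(j - 3)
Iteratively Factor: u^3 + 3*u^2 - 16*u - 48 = (u + 4)*(u^2 - u - 12) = (u - 4)*(u + 4)*(u + 3)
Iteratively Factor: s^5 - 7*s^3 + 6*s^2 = (s - 2)*(s^4 + 2*s^3 - 3*s^2) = s*(s - 2)*(s^3 + 2*s^2 - 3*s) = s*(s - 2)*(s + 3)*(s^2 - s) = s^2*(s - 2)*(s + 3)*(s - 1)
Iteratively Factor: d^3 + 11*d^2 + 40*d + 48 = (d + 3)*(d^2 + 8*d + 16) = (d + 3)*(d + 4)*(d + 4)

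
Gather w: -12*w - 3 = -12*w - 3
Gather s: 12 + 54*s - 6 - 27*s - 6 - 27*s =0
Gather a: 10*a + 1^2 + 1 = 10*a + 2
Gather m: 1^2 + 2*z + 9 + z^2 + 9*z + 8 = z^2 + 11*z + 18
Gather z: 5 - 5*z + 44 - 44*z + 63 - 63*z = 112 - 112*z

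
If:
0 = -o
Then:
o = 0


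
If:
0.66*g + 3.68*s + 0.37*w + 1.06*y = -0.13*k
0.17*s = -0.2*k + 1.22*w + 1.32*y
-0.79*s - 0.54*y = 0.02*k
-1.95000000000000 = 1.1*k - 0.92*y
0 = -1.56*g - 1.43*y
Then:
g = 0.06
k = -1.83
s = 0.09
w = -0.21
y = -0.07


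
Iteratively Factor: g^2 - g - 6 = (g + 2)*(g - 3)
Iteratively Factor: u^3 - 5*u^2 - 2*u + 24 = (u + 2)*(u^2 - 7*u + 12) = (u - 3)*(u + 2)*(u - 4)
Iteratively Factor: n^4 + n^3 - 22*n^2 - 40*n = (n + 4)*(n^3 - 3*n^2 - 10*n) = n*(n + 4)*(n^2 - 3*n - 10) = n*(n - 5)*(n + 4)*(n + 2)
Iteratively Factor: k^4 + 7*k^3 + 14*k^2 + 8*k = (k + 2)*(k^3 + 5*k^2 + 4*k) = (k + 1)*(k + 2)*(k^2 + 4*k) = (k + 1)*(k + 2)*(k + 4)*(k)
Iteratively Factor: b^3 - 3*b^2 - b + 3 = (b - 3)*(b^2 - 1) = (b - 3)*(b + 1)*(b - 1)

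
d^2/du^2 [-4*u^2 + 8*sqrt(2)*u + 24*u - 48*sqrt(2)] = -8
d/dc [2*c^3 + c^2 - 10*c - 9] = 6*c^2 + 2*c - 10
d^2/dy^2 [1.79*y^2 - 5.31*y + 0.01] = 3.58000000000000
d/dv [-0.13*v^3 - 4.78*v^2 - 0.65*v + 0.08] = -0.39*v^2 - 9.56*v - 0.65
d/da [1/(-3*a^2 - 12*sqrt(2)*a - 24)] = 2*(a + 2*sqrt(2))/(3*(a^2 + 4*sqrt(2)*a + 8)^2)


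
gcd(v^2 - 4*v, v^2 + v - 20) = v - 4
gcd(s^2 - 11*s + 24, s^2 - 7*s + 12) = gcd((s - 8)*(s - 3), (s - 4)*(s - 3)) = s - 3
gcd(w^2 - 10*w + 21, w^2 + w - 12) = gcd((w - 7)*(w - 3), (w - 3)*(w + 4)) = w - 3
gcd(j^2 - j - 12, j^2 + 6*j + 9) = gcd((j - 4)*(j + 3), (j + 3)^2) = j + 3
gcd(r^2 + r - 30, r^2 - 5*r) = r - 5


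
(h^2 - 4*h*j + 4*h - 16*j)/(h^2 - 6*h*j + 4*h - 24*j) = (h - 4*j)/(h - 6*j)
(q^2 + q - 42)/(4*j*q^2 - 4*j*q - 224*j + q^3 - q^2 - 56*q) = (q - 6)/(4*j*q - 32*j + q^2 - 8*q)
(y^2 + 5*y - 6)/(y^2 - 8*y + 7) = (y + 6)/(y - 7)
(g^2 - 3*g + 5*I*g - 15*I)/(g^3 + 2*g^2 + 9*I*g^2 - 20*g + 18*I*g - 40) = (g - 3)/(g^2 + g*(2 + 4*I) + 8*I)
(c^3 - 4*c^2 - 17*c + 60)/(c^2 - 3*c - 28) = (c^2 - 8*c + 15)/(c - 7)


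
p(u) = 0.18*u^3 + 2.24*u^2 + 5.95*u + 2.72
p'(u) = 0.54*u^2 + 4.48*u + 5.95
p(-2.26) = -1.36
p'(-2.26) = -1.42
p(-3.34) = 1.13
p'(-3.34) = -2.99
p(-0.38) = 0.77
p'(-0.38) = 4.33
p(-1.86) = -1.76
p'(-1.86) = -0.51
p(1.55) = 17.99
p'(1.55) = 14.19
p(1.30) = 14.64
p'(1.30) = 12.69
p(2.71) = 38.88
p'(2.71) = 22.06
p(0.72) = 8.23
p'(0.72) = 9.46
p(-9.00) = -0.61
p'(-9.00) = 9.37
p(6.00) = 157.94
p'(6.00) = 52.27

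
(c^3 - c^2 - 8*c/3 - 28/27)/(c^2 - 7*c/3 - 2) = (9*c^2 - 15*c - 14)/(9*(c - 3))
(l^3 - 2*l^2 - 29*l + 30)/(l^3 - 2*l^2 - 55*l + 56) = (l^2 - l - 30)/(l^2 - l - 56)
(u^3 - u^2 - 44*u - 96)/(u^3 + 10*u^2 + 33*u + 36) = (u - 8)/(u + 3)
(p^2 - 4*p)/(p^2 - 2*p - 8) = p/(p + 2)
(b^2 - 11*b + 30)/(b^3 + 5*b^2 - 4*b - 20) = (b^2 - 11*b + 30)/(b^3 + 5*b^2 - 4*b - 20)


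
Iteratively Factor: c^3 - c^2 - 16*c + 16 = (c + 4)*(c^2 - 5*c + 4) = (c - 4)*(c + 4)*(c - 1)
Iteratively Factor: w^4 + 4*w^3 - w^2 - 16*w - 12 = (w + 1)*(w^3 + 3*w^2 - 4*w - 12) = (w + 1)*(w + 2)*(w^2 + w - 6) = (w + 1)*(w + 2)*(w + 3)*(w - 2)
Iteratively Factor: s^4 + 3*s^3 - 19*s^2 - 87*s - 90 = (s - 5)*(s^3 + 8*s^2 + 21*s + 18) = (s - 5)*(s + 3)*(s^2 + 5*s + 6) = (s - 5)*(s + 3)^2*(s + 2)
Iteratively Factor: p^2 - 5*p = (p - 5)*(p)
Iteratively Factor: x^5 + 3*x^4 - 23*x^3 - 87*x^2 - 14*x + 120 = (x + 4)*(x^4 - x^3 - 19*x^2 - 11*x + 30) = (x + 3)*(x + 4)*(x^3 - 4*x^2 - 7*x + 10) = (x - 1)*(x + 3)*(x + 4)*(x^2 - 3*x - 10) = (x - 5)*(x - 1)*(x + 3)*(x + 4)*(x + 2)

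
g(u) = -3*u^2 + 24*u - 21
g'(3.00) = 6.00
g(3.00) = 24.00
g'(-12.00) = 96.00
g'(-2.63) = 39.78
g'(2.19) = 10.86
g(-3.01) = -120.42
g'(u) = 24 - 6*u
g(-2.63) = -104.87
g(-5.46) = -241.47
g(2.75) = 22.31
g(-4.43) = -186.19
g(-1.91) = -77.78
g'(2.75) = 7.50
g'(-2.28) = 37.68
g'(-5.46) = 56.76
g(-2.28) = -91.32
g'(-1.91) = 35.46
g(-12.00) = -741.00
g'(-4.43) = 50.58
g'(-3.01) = 42.06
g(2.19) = 17.17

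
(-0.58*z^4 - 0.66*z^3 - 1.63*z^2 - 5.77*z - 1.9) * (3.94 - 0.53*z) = 0.3074*z^5 - 1.9354*z^4 - 1.7365*z^3 - 3.3641*z^2 - 21.7268*z - 7.486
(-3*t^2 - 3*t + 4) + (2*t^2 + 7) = -t^2 - 3*t + 11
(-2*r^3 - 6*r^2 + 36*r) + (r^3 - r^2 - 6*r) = -r^3 - 7*r^2 + 30*r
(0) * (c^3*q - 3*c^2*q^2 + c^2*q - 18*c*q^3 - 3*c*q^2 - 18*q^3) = 0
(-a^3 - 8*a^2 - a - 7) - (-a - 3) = -a^3 - 8*a^2 - 4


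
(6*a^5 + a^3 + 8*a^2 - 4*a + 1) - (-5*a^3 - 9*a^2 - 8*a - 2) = 6*a^5 + 6*a^3 + 17*a^2 + 4*a + 3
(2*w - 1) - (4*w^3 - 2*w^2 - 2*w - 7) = -4*w^3 + 2*w^2 + 4*w + 6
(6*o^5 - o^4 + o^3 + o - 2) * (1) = 6*o^5 - o^4 + o^3 + o - 2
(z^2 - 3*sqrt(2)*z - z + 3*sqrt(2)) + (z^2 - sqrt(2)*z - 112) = 2*z^2 - 4*sqrt(2)*z - z - 112 + 3*sqrt(2)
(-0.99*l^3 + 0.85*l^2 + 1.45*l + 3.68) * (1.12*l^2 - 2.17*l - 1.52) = -1.1088*l^5 + 3.1003*l^4 + 1.2843*l^3 - 0.316899999999999*l^2 - 10.1896*l - 5.5936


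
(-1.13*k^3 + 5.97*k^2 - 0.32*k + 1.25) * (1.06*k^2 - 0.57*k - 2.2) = -1.1978*k^5 + 6.9723*k^4 - 1.2561*k^3 - 11.6266*k^2 - 0.00849999999999984*k - 2.75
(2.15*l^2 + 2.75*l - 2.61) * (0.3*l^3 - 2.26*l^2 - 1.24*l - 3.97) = 0.645*l^5 - 4.034*l^4 - 9.664*l^3 - 6.0469*l^2 - 7.6811*l + 10.3617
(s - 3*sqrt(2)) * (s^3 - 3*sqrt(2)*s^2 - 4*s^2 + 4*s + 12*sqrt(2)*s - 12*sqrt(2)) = s^4 - 6*sqrt(2)*s^3 - 4*s^3 + 22*s^2 + 24*sqrt(2)*s^2 - 72*s - 24*sqrt(2)*s + 72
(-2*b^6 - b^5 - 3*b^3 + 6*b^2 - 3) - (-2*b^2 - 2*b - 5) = -2*b^6 - b^5 - 3*b^3 + 8*b^2 + 2*b + 2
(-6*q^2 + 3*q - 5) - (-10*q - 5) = -6*q^2 + 13*q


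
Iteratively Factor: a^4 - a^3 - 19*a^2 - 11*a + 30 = (a - 5)*(a^3 + 4*a^2 + a - 6) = (a - 5)*(a + 2)*(a^2 + 2*a - 3) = (a - 5)*(a - 1)*(a + 2)*(a + 3)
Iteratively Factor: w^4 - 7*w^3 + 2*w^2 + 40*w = (w + 2)*(w^3 - 9*w^2 + 20*w) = (w - 4)*(w + 2)*(w^2 - 5*w) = (w - 5)*(w - 4)*(w + 2)*(w)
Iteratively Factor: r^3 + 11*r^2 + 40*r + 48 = (r + 3)*(r^2 + 8*r + 16) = (r + 3)*(r + 4)*(r + 4)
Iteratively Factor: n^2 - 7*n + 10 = (n - 2)*(n - 5)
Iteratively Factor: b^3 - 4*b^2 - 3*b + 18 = (b + 2)*(b^2 - 6*b + 9) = (b - 3)*(b + 2)*(b - 3)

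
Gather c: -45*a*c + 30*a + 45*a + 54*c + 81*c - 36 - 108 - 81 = 75*a + c*(135 - 45*a) - 225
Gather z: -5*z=-5*z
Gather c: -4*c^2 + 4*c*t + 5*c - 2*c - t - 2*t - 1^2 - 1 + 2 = -4*c^2 + c*(4*t + 3) - 3*t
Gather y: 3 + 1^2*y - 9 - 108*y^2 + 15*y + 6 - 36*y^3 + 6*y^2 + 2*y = -36*y^3 - 102*y^2 + 18*y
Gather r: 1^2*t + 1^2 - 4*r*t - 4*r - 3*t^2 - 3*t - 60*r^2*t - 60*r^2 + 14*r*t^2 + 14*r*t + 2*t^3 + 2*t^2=r^2*(-60*t - 60) + r*(14*t^2 + 10*t - 4) + 2*t^3 - t^2 - 2*t + 1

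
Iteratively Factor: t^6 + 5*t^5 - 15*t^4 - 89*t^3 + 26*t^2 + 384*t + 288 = (t + 2)*(t^5 + 3*t^4 - 21*t^3 - 47*t^2 + 120*t + 144) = (t + 1)*(t + 2)*(t^4 + 2*t^3 - 23*t^2 - 24*t + 144) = (t + 1)*(t + 2)*(t + 4)*(t^3 - 2*t^2 - 15*t + 36) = (t + 1)*(t + 2)*(t + 4)^2*(t^2 - 6*t + 9) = (t - 3)*(t + 1)*(t + 2)*(t + 4)^2*(t - 3)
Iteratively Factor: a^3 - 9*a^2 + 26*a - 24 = (a - 2)*(a^2 - 7*a + 12) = (a - 4)*(a - 2)*(a - 3)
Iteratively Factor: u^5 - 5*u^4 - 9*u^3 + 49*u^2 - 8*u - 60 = (u + 3)*(u^4 - 8*u^3 + 15*u^2 + 4*u - 20) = (u - 2)*(u + 3)*(u^3 - 6*u^2 + 3*u + 10) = (u - 2)*(u + 1)*(u + 3)*(u^2 - 7*u + 10) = (u - 5)*(u - 2)*(u + 1)*(u + 3)*(u - 2)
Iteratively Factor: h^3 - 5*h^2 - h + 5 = (h - 5)*(h^2 - 1) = (h - 5)*(h + 1)*(h - 1)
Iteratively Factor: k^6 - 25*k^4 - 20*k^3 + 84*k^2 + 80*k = (k - 5)*(k^5 + 5*k^4 - 20*k^2 - 16*k) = (k - 5)*(k + 2)*(k^4 + 3*k^3 - 6*k^2 - 8*k) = k*(k - 5)*(k + 2)*(k^3 + 3*k^2 - 6*k - 8) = k*(k - 5)*(k + 1)*(k + 2)*(k^2 + 2*k - 8) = k*(k - 5)*(k + 1)*(k + 2)*(k + 4)*(k - 2)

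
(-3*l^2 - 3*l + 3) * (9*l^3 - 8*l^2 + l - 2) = -27*l^5 - 3*l^4 + 48*l^3 - 21*l^2 + 9*l - 6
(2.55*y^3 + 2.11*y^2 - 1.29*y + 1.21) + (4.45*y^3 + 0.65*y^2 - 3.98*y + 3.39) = 7.0*y^3 + 2.76*y^2 - 5.27*y + 4.6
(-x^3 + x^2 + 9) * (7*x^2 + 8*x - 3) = -7*x^5 - x^4 + 11*x^3 + 60*x^2 + 72*x - 27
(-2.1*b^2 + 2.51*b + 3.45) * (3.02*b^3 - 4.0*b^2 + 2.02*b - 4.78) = -6.342*b^5 + 15.9802*b^4 - 3.863*b^3 + 1.3082*b^2 - 5.0288*b - 16.491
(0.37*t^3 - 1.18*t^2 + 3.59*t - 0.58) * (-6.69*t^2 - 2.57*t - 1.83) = -2.4753*t^5 + 6.9433*t^4 - 21.6616*t^3 - 3.1867*t^2 - 5.0791*t + 1.0614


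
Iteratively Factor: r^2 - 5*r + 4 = (r - 4)*(r - 1)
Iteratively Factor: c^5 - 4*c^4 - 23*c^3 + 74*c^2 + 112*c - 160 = (c + 2)*(c^4 - 6*c^3 - 11*c^2 + 96*c - 80) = (c - 4)*(c + 2)*(c^3 - 2*c^2 - 19*c + 20) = (c - 5)*(c - 4)*(c + 2)*(c^2 + 3*c - 4) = (c - 5)*(c - 4)*(c + 2)*(c + 4)*(c - 1)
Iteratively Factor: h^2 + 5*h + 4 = (h + 4)*(h + 1)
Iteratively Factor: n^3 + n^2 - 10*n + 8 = (n - 2)*(n^2 + 3*n - 4) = (n - 2)*(n + 4)*(n - 1)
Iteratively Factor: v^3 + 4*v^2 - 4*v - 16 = (v + 4)*(v^2 - 4) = (v + 2)*(v + 4)*(v - 2)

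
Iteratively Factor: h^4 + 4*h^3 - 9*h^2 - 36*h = (h + 4)*(h^3 - 9*h) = (h + 3)*(h + 4)*(h^2 - 3*h) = h*(h + 3)*(h + 4)*(h - 3)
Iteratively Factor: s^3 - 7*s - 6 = (s + 2)*(s^2 - 2*s - 3) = (s - 3)*(s + 2)*(s + 1)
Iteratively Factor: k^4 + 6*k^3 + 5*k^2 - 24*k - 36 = (k - 2)*(k^3 + 8*k^2 + 21*k + 18) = (k - 2)*(k + 2)*(k^2 + 6*k + 9) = (k - 2)*(k + 2)*(k + 3)*(k + 3)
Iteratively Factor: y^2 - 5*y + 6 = (y - 3)*(y - 2)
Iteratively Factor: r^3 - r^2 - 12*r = (r)*(r^2 - r - 12) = r*(r - 4)*(r + 3)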